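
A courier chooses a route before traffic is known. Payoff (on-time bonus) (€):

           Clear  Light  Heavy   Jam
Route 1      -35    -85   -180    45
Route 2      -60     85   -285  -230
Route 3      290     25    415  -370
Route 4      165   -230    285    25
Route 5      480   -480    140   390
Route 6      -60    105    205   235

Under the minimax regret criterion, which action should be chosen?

Column bests: Clear=480, Light=105, Heavy=415, Jam=390.
Route 1 regrets: 515, 190, 595, 345 → max 595
Route 2 regrets: 540, 20, 700, 620 → max 700
Route 3 regrets: 190, 80, 0, 760 → max 760
Route 4 regrets: 315, 335, 130, 365 → max 365
Route 5 regrets: 0, 585, 275, 0 → max 585
Route 6 regrets: 540, 0, 210, 155 → max 540
Smallest max regret = 365 → Route 4.

Route 4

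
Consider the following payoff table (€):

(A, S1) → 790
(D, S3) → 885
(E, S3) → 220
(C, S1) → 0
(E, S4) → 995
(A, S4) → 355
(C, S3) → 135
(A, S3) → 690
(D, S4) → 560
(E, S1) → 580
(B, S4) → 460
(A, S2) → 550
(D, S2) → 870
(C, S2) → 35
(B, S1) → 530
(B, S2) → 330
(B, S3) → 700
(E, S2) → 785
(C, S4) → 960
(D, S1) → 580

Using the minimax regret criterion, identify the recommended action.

D

Column bests: S1=790, S2=870, S3=885, S4=995.
A regrets: 0, 320, 195, 640 → max 640
B regrets: 260, 540, 185, 535 → max 540
C regrets: 790, 835, 750, 35 → max 835
D regrets: 210, 0, 0, 435 → max 435
E regrets: 210, 85, 665, 0 → max 665
Smallest max regret = 435 → D.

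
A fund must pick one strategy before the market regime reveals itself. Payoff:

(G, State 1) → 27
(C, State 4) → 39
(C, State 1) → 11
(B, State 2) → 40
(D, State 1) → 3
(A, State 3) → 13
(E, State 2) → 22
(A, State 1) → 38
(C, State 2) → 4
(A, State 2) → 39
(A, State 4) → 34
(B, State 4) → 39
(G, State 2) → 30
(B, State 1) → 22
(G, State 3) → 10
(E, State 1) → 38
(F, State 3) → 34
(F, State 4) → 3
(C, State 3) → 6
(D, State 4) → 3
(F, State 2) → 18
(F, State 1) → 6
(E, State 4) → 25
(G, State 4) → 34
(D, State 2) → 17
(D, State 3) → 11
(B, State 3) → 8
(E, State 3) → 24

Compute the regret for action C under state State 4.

0

Best payoff under State 4 is 39.
Regret = 39 − 39 = 0.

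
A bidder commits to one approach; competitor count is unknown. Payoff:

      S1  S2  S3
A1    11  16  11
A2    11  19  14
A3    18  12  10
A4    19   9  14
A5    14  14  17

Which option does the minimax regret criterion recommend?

Column bests: S1=19, S2=19, S3=17.
A1 regrets: 8, 3, 6 → max 8
A2 regrets: 8, 0, 3 → max 8
A3 regrets: 1, 7, 7 → max 7
A4 regrets: 0, 10, 3 → max 10
A5 regrets: 5, 5, 0 → max 5
Smallest max regret = 5 → A5.

A5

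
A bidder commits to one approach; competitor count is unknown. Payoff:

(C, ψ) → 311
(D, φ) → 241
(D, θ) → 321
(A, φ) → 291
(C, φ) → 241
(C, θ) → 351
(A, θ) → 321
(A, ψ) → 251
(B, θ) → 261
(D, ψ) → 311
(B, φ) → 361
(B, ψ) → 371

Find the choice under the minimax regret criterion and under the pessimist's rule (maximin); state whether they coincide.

minimax regret → B; maximin → B (agree)

Column bests: θ=351, φ=361, ψ=371.
A regrets: 30, 70, 120 → max 120
B regrets: 90, 0, 0 → max 90
C regrets: 0, 120, 60 → max 120
D regrets: 30, 120, 60 → max 120
Smallest max regret = 90 → B.
Row minima: A=251, B=261, C=241, D=241
Best worst-case = 261 → B.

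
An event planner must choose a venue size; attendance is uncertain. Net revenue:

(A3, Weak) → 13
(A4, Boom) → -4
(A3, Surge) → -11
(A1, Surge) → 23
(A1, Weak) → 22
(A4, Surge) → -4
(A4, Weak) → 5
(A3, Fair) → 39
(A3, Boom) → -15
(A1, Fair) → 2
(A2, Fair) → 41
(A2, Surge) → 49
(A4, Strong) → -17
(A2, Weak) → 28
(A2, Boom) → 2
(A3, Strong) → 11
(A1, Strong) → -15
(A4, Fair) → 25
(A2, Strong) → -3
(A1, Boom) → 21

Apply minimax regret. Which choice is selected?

A2

Column bests: Weak=28, Fair=41, Strong=11, Boom=21, Surge=49.
A1 regrets: 6, 39, 26, 0, 26 → max 39
A2 regrets: 0, 0, 14, 19, 0 → max 19
A3 regrets: 15, 2, 0, 36, 60 → max 60
A4 regrets: 23, 16, 28, 25, 53 → max 53
Smallest max regret = 19 → A2.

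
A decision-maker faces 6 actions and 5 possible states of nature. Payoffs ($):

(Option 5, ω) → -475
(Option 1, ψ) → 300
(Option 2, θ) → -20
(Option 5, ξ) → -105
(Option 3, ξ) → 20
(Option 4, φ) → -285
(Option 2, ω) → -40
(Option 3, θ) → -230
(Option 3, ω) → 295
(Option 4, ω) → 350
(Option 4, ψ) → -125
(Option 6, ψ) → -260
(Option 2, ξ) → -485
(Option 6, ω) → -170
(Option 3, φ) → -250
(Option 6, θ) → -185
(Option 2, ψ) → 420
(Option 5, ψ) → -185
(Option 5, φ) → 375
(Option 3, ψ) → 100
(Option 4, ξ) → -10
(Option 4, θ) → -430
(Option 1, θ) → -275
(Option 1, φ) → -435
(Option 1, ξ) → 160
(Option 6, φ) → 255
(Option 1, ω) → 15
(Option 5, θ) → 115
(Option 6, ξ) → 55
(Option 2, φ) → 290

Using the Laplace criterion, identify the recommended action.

Option 2

Row averages: Option 1=-47, Option 2=33, Option 3=-13, Option 4=-100, Option 5=-55, Option 6=-61
Highest average = 33 → Option 2.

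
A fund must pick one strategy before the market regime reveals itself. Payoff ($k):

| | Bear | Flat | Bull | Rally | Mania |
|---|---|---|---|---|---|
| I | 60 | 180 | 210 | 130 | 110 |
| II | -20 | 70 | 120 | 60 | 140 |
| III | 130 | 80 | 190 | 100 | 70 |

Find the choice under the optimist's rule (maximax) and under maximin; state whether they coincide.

maximax → I; maximin → III (disagree)

Row maxima: I=210, II=140, III=190
Best best-case = 210 → I.
Row minima: I=60, II=-20, III=70
Best worst-case = 70 → III.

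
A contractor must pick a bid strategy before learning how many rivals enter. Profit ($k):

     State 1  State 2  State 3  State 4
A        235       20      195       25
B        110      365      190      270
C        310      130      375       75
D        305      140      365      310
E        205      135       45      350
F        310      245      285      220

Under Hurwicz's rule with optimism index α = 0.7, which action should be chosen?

A: 0.7·235 + 0.3·20 = 170.5
B: 0.7·365 + 0.3·110 = 288.5
C: 0.7·375 + 0.3·75 = 285
D: 0.7·365 + 0.3·140 = 297.5
E: 0.7·350 + 0.3·45 = 258.5
F: 0.7·310 + 0.3·220 = 283
Highest Hurwicz score = 297.5 → D.

D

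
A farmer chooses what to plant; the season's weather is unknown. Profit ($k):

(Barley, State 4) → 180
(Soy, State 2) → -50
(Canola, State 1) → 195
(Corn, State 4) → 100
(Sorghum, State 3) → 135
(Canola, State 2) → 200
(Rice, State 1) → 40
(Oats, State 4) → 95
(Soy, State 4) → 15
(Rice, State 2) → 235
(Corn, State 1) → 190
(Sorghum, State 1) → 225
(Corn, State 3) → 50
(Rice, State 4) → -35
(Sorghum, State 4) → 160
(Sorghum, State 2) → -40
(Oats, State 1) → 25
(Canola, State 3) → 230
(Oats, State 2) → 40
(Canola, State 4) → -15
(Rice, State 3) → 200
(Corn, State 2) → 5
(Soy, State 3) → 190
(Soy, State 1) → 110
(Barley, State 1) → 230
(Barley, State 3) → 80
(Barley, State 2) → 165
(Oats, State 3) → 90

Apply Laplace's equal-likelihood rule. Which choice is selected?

Row averages: Barley=163.75, Rice=110, Oats=62.5, Soy=66.25, Canola=152.5, Sorghum=120, Corn=86.25
Highest average = 163.75 → Barley.

Barley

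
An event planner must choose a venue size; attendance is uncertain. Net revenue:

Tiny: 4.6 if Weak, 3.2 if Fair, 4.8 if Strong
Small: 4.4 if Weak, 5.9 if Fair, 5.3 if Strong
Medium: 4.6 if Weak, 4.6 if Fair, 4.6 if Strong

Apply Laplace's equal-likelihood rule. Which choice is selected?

Small

Row averages: Tiny=4.2, Small=5.2, Medium=4.6
Highest average = 5.2 → Small.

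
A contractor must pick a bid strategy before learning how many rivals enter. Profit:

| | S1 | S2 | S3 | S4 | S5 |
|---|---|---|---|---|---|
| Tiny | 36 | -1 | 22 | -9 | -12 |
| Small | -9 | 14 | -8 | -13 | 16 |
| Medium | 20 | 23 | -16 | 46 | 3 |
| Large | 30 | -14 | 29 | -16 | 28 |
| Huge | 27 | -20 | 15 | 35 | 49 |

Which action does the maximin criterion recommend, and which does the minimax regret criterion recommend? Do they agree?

Row minima: Tiny=-12, Small=-13, Medium=-16, Large=-16, Huge=-20
Best worst-case = -12 → Tiny.
Column bests: S1=36, S2=23, S3=29, S4=46, S5=49.
Tiny regrets: 0, 24, 7, 55, 61 → max 61
Small regrets: 45, 9, 37, 59, 33 → max 59
Medium regrets: 16, 0, 45, 0, 46 → max 46
Large regrets: 6, 37, 0, 62, 21 → max 62
Huge regrets: 9, 43, 14, 11, 0 → max 43
Smallest max regret = 43 → Huge.

maximin → Tiny; minimax regret → Huge (disagree)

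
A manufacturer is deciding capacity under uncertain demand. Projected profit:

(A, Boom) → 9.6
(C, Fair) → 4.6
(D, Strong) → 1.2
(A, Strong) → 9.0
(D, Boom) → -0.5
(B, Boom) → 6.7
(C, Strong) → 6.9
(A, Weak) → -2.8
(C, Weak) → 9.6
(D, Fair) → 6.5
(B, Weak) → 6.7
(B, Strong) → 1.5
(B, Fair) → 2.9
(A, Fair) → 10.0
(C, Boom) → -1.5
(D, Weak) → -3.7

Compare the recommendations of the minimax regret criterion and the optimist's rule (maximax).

Column bests: Weak=9.6, Fair=10.0, Strong=9.0, Boom=9.6.
A regrets: 12.4, 0.0, 0.0, 0.0 → max 12.4
B regrets: 2.9, 7.1, 7.5, 2.9 → max 7.5
C regrets: 0.0, 5.4, 2.1, 11.1 → max 11.1
D regrets: 13.3, 3.5, 7.8, 10.1 → max 13.3
Smallest max regret = 7.5 → B.
Row maxima: A=10.0, B=6.7, C=9.6, D=6.5
Best best-case = 10.0 → A.

minimax regret → B; maximax → A (disagree)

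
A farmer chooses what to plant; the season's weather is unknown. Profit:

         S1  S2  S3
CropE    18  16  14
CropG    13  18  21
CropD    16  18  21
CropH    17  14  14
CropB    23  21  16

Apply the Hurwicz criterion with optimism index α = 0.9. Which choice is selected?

CropE: 0.9·18 + 0.1·14 = 17.6
CropG: 0.9·21 + 0.1·13 = 20.2
CropD: 0.9·21 + 0.1·16 = 20.5
CropH: 0.9·17 + 0.1·14 = 16.7
CropB: 0.9·23 + 0.1·16 = 22.3
Highest Hurwicz score = 22.3 → CropB.

CropB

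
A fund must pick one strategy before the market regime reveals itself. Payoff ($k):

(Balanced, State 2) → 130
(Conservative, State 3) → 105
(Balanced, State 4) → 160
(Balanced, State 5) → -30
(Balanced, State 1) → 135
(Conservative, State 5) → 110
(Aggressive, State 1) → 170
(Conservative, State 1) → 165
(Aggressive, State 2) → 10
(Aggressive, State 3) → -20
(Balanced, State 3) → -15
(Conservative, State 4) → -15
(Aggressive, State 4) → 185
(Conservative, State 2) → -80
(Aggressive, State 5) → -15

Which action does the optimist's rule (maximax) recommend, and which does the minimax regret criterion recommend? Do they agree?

Row maxima: Conservative=165, Balanced=160, Aggressive=185
Best best-case = 185 → Aggressive.
Column bests: State 1=170, State 2=130, State 3=105, State 4=185, State 5=110.
Conservative regrets: 5, 210, 0, 200, 0 → max 210
Balanced regrets: 35, 0, 120, 25, 140 → max 140
Aggressive regrets: 0, 120, 125, 0, 125 → max 125
Smallest max regret = 125 → Aggressive.

maximax → Aggressive; minimax regret → Aggressive (agree)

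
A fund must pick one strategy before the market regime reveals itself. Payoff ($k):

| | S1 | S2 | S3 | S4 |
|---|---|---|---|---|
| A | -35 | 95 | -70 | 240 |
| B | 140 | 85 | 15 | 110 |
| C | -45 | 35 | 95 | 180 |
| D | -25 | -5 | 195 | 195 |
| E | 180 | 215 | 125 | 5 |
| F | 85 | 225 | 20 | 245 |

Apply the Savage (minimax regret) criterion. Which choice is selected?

Column bests: S1=180, S2=225, S3=195, S4=245.
A regrets: 215, 130, 265, 5 → max 265
B regrets: 40, 140, 180, 135 → max 180
C regrets: 225, 190, 100, 65 → max 225
D regrets: 205, 230, 0, 50 → max 230
E regrets: 0, 10, 70, 240 → max 240
F regrets: 95, 0, 175, 0 → max 175
Smallest max regret = 175 → F.

F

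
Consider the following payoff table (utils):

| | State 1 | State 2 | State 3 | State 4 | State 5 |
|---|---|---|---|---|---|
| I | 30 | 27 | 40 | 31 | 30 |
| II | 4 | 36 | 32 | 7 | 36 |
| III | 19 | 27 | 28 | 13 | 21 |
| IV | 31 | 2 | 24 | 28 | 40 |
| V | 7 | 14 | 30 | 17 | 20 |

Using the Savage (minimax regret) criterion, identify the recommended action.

I

Column bests: State 1=31, State 2=36, State 3=40, State 4=31, State 5=40.
I regrets: 1, 9, 0, 0, 10 → max 10
II regrets: 27, 0, 8, 24, 4 → max 27
III regrets: 12, 9, 12, 18, 19 → max 19
IV regrets: 0, 34, 16, 3, 0 → max 34
V regrets: 24, 22, 10, 14, 20 → max 24
Smallest max regret = 10 → I.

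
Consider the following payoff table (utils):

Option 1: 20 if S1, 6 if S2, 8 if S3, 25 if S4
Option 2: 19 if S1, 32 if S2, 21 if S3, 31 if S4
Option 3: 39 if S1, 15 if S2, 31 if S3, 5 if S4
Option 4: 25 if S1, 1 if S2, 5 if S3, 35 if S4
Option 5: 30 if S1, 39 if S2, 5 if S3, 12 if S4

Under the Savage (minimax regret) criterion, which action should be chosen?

Option 2

Column bests: S1=39, S2=39, S3=31, S4=35.
Option 1 regrets: 19, 33, 23, 10 → max 33
Option 2 regrets: 20, 7, 10, 4 → max 20
Option 3 regrets: 0, 24, 0, 30 → max 30
Option 4 regrets: 14, 38, 26, 0 → max 38
Option 5 regrets: 9, 0, 26, 23 → max 26
Smallest max regret = 20 → Option 2.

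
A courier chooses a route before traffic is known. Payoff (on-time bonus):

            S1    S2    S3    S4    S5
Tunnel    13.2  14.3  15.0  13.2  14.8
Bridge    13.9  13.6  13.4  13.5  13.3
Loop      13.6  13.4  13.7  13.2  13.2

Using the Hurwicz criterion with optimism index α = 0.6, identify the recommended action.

Tunnel

Tunnel: 0.6·15.0 + 0.4·13.2 = 14.28
Bridge: 0.6·13.9 + 0.4·13.3 = 13.66
Loop: 0.6·13.7 + 0.4·13.2 = 13.5
Highest Hurwicz score = 14.28 → Tunnel.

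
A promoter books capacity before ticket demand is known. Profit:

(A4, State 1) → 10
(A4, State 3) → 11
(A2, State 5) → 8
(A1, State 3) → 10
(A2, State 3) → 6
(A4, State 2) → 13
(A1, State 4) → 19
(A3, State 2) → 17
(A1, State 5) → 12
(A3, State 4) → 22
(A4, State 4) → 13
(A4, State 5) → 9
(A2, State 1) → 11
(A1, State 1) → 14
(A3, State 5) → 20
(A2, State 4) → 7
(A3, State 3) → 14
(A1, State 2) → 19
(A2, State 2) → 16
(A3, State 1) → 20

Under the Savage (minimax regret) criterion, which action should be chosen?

Column bests: State 1=20, State 2=19, State 3=14, State 4=22, State 5=20.
A1 regrets: 6, 0, 4, 3, 8 → max 8
A2 regrets: 9, 3, 8, 15, 12 → max 15
A3 regrets: 0, 2, 0, 0, 0 → max 2
A4 regrets: 10, 6, 3, 9, 11 → max 11
Smallest max regret = 2 → A3.

A3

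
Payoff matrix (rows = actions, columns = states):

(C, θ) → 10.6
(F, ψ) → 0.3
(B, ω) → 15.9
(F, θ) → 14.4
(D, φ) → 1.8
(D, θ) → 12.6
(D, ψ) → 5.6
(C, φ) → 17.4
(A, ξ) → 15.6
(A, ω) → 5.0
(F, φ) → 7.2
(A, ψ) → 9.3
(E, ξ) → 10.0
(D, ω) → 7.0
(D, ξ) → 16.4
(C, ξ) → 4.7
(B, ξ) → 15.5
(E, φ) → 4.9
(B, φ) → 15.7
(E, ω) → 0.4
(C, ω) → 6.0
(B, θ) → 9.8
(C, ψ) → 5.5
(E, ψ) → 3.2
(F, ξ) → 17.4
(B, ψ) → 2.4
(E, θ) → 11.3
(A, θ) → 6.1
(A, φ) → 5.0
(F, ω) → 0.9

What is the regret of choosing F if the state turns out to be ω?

15.0

Best payoff under ω is 15.9.
Regret = 15.9 − 0.9 = 15.0.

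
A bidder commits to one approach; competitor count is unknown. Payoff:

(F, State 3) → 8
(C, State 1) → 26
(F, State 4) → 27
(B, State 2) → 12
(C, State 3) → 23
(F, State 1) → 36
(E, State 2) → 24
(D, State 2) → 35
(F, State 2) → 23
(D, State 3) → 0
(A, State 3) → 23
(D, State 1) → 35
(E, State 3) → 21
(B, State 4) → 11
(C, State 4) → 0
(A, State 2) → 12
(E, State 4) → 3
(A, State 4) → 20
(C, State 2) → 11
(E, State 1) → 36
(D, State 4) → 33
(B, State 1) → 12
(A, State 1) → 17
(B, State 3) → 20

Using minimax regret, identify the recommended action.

Column bests: State 1=36, State 2=35, State 3=23, State 4=33.
A regrets: 19, 23, 0, 13 → max 23
B regrets: 24, 23, 3, 22 → max 24
C regrets: 10, 24, 0, 33 → max 33
D regrets: 1, 0, 23, 0 → max 23
E regrets: 0, 11, 2, 30 → max 30
F regrets: 0, 12, 15, 6 → max 15
Smallest max regret = 15 → F.

F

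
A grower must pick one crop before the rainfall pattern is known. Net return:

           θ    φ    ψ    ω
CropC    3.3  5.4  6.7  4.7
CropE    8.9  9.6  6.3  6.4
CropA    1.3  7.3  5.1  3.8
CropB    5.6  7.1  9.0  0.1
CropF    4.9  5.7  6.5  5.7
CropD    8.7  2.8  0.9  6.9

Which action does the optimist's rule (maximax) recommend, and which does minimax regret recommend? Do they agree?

Row maxima: CropC=6.7, CropE=9.6, CropA=7.3, CropB=9.0, CropF=6.5, CropD=8.7
Best best-case = 9.6 → CropE.
Column bests: θ=8.9, φ=9.6, ψ=9.0, ω=6.9.
CropC regrets: 5.6, 4.2, 2.3, 2.2 → max 5.6
CropE regrets: 0.0, 0.0, 2.7, 0.5 → max 2.7
CropA regrets: 7.6, 2.3, 3.9, 3.1 → max 7.6
CropB regrets: 3.3, 2.5, 0.0, 6.8 → max 6.8
CropF regrets: 4.0, 3.9, 2.5, 1.2 → max 4.0
CropD regrets: 0.2, 6.8, 8.1, 0.0 → max 8.1
Smallest max regret = 2.7 → CropE.

maximax → CropE; minimax regret → CropE (agree)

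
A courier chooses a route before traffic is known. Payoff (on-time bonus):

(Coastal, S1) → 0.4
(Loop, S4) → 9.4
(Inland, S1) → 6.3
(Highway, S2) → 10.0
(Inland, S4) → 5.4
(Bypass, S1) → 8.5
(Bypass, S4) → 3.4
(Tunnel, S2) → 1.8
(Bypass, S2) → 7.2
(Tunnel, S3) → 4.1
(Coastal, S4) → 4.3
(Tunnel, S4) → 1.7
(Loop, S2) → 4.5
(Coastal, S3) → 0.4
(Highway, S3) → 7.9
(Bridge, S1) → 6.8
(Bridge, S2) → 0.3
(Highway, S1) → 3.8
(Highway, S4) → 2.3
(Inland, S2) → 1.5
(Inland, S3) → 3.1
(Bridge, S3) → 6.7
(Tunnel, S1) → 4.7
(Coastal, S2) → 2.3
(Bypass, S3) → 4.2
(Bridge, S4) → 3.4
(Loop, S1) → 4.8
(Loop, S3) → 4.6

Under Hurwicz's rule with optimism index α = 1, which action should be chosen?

Coastal: 1·4.3 + 0·0.4 = 4.3
Highway: 1·10.0 + 0·2.3 = 10
Bypass: 1·8.5 + 0·3.4 = 8.5
Loop: 1·9.4 + 0·4.5 = 9.4
Bridge: 1·6.8 + 0·0.3 = 6.8
Inland: 1·6.3 + 0·1.5 = 6.3
Tunnel: 1·4.7 + 0·1.7 = 4.7
Highest Hurwicz score = 10 → Highway.

Highway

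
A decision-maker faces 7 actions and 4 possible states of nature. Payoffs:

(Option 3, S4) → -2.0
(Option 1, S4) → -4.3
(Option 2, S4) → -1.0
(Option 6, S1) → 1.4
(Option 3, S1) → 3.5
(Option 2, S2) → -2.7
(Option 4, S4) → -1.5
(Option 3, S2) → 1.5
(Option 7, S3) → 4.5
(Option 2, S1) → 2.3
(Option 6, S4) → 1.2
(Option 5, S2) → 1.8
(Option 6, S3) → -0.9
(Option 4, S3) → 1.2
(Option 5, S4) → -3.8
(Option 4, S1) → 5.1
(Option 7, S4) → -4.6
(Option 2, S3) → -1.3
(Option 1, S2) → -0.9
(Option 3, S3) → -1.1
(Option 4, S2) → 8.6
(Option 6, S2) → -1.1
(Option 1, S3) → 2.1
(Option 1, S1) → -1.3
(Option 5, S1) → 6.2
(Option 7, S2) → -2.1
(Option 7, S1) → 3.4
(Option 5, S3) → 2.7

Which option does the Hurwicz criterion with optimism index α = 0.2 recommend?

Option 4

Option 1: 0.2·2.1 + 0.8·(-4.3) = -3.02
Option 2: 0.2·2.3 + 0.8·(-2.7) = -1.7
Option 3: 0.2·3.5 + 0.8·(-2.0) = -0.9
Option 4: 0.2·8.6 + 0.8·(-1.5) = 0.52
Option 5: 0.2·6.2 + 0.8·(-3.8) = -1.8
Option 6: 0.2·1.4 + 0.8·(-1.1) = -0.6
Option 7: 0.2·4.5 + 0.8·(-4.6) = -2.78
Highest Hurwicz score = 0.52 → Option 4.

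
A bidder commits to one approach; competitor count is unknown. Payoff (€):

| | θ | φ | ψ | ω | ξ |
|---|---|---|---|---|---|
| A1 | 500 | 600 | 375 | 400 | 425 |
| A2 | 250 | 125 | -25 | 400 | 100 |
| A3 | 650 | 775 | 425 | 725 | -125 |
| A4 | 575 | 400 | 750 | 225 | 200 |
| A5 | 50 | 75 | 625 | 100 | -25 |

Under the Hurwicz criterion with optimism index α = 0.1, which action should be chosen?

A1: 0.1·600 + 0.9·375 = 397.5
A2: 0.1·400 + 0.9·(-25) = 17.5
A3: 0.1·775 + 0.9·(-125) = -35
A4: 0.1·750 + 0.9·200 = 255
A5: 0.1·625 + 0.9·(-25) = 40
Highest Hurwicz score = 397.5 → A1.

A1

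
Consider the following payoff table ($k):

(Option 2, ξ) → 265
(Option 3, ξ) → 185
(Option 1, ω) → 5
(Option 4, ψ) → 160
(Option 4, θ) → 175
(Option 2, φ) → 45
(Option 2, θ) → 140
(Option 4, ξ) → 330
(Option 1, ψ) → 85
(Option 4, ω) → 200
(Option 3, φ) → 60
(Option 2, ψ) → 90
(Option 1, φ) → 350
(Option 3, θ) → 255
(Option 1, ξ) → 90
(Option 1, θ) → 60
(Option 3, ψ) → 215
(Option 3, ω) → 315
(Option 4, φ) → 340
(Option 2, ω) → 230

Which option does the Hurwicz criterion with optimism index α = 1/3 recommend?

Option 1: 1/3·350 + 2/3·5 = 120
Option 2: 1/3·265 + 2/3·45 = 355/3
Option 3: 1/3·315 + 2/3·60 = 145
Option 4: 1/3·340 + 2/3·160 = 220
Highest Hurwicz score = 220 → Option 4.

Option 4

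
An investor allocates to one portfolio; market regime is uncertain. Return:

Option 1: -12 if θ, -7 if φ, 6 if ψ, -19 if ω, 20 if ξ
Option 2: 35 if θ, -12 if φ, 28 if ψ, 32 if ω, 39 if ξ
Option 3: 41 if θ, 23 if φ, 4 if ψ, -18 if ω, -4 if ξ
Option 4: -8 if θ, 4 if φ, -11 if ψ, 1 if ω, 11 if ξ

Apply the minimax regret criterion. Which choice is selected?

Column bests: θ=41, φ=23, ψ=28, ω=32, ξ=39.
Option 1 regrets: 53, 30, 22, 51, 19 → max 53
Option 2 regrets: 6, 35, 0, 0, 0 → max 35
Option 3 regrets: 0, 0, 24, 50, 43 → max 50
Option 4 regrets: 49, 19, 39, 31, 28 → max 49
Smallest max regret = 35 → Option 2.

Option 2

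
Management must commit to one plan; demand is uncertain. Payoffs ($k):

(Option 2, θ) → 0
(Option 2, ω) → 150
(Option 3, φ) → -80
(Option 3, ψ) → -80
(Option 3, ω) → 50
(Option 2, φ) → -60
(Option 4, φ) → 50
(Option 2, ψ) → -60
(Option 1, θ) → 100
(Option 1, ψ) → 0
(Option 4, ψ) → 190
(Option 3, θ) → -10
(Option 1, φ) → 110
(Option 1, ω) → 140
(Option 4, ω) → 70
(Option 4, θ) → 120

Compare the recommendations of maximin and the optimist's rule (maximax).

Row minima: Option 1=0, Option 2=-60, Option 3=-80, Option 4=50
Best worst-case = 50 → Option 4.
Row maxima: Option 1=140, Option 2=150, Option 3=50, Option 4=190
Best best-case = 190 → Option 4.

maximin → Option 4; maximax → Option 4 (agree)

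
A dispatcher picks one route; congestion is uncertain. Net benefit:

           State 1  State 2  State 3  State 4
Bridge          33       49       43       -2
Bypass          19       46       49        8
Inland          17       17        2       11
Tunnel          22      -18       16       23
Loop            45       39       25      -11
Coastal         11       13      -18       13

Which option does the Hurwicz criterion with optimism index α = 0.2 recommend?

Bridge: 0.2·49 + 0.8·(-2) = 8.2
Bypass: 0.2·49 + 0.8·8 = 16.2
Inland: 0.2·17 + 0.8·2 = 5
Tunnel: 0.2·23 + 0.8·(-18) = -9.8
Loop: 0.2·45 + 0.8·(-11) = 0.2
Coastal: 0.2·13 + 0.8·(-18) = -11.8
Highest Hurwicz score = 16.2 → Bypass.

Bypass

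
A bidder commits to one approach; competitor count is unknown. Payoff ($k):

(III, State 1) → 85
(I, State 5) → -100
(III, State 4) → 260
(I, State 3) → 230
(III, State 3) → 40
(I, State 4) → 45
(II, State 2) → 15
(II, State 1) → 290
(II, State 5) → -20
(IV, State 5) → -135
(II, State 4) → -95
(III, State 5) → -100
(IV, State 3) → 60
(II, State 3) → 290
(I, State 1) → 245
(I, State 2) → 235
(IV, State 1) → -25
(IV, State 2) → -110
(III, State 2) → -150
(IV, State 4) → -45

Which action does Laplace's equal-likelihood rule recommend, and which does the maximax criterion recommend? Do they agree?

laplace → I; maximax → II (disagree)

Row averages: I=131, II=96, III=27, IV=-51
Highest average = 131 → I.
Row maxima: I=245, II=290, III=260, IV=60
Best best-case = 290 → II.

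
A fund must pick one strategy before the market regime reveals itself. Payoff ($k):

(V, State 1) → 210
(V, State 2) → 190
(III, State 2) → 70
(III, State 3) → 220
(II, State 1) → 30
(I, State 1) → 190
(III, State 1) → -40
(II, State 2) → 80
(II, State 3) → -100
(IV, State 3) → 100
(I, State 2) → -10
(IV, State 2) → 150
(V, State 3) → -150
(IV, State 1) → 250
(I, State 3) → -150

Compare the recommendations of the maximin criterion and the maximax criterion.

Row minima: I=-150, II=-100, III=-40, IV=100, V=-150
Best worst-case = 100 → IV.
Row maxima: I=190, II=80, III=220, IV=250, V=210
Best best-case = 250 → IV.

maximin → IV; maximax → IV (agree)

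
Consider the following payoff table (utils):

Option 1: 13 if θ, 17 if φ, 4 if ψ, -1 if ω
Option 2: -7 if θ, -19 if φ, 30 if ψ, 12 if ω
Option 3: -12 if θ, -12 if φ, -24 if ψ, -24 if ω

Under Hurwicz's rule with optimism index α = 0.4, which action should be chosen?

Option 1

Option 1: 0.4·17 + 0.6·(-1) = 6.2
Option 2: 0.4·30 + 0.6·(-19) = 0.6
Option 3: 0.4·(-12) + 0.6·(-24) = -19.2
Highest Hurwicz score = 6.2 → Option 1.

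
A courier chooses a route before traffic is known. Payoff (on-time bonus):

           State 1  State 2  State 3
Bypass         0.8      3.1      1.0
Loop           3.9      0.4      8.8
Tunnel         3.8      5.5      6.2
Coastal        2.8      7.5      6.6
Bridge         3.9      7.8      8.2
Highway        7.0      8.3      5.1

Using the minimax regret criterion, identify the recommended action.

Bridge

Column bests: State 1=7.0, State 2=8.3, State 3=8.8.
Bypass regrets: 6.2, 5.2, 7.8 → max 7.8
Loop regrets: 3.1, 7.9, 0.0 → max 7.9
Tunnel regrets: 3.2, 2.8, 2.6 → max 3.2
Coastal regrets: 4.2, 0.8, 2.2 → max 4.2
Bridge regrets: 3.1, 0.5, 0.6 → max 3.1
Highway regrets: 0.0, 0.0, 3.7 → max 3.7
Smallest max regret = 3.1 → Bridge.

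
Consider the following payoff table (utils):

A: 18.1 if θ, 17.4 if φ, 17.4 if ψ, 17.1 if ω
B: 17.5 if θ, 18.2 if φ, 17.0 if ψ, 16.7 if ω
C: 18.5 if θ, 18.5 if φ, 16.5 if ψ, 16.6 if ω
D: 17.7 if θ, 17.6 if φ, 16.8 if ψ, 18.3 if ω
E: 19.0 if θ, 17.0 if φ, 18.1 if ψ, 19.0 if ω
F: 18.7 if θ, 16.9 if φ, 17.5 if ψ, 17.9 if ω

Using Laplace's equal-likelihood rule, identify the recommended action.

Row averages: A=17.5, B=17.35, C=17.525, D=17.6, E=18.275, F=17.75
Highest average = 18.275 → E.

E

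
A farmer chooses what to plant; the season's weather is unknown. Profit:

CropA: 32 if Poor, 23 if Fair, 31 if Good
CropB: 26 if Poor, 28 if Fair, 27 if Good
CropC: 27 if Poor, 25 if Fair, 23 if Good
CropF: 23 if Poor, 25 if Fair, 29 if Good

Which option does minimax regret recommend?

CropA

Column bests: Poor=32, Fair=28, Good=31.
CropA regrets: 0, 5, 0 → max 5
CropB regrets: 6, 0, 4 → max 6
CropC regrets: 5, 3, 8 → max 8
CropF regrets: 9, 3, 2 → max 9
Smallest max regret = 5 → CropA.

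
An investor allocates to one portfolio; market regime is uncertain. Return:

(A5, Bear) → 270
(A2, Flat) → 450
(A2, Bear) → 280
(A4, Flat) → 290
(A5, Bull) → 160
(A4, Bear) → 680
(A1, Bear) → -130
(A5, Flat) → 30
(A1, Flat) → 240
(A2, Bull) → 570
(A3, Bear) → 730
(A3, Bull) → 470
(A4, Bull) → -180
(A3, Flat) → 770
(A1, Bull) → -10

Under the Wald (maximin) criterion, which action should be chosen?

A3

Row minima: A1=-130, A2=280, A3=470, A4=-180, A5=30
Best worst-case = 470 → A3.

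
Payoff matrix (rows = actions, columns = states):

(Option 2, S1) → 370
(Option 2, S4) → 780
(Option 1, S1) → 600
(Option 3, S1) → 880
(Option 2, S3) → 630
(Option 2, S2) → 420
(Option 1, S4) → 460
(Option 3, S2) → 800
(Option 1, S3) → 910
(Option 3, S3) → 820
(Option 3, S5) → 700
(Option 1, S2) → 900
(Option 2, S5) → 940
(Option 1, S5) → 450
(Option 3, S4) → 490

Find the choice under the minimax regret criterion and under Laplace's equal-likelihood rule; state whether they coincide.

Column bests: S1=880, S2=900, S3=910, S4=780, S5=940.
Option 1 regrets: 280, 0, 0, 320, 490 → max 490
Option 2 regrets: 510, 480, 280, 0, 0 → max 510
Option 3 regrets: 0, 100, 90, 290, 240 → max 290
Smallest max regret = 290 → Option 3.
Row averages: Option 1=664, Option 2=628, Option 3=738
Highest average = 738 → Option 3.

minimax regret → Option 3; laplace → Option 3 (agree)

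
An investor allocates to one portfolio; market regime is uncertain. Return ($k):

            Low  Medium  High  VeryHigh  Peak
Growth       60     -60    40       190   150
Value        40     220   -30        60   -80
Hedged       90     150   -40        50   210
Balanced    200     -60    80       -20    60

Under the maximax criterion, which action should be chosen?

Row maxima: Growth=190, Value=220, Hedged=210, Balanced=200
Best best-case = 220 → Value.

Value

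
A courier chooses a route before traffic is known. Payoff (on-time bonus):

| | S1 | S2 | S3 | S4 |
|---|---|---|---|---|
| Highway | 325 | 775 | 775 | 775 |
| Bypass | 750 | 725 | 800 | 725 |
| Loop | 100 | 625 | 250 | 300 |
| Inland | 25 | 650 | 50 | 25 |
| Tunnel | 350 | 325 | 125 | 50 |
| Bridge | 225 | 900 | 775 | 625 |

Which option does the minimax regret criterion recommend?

Bypass

Column bests: S1=750, S2=900, S3=800, S4=775.
Highway regrets: 425, 125, 25, 0 → max 425
Bypass regrets: 0, 175, 0, 50 → max 175
Loop regrets: 650, 275, 550, 475 → max 650
Inland regrets: 725, 250, 750, 750 → max 750
Tunnel regrets: 400, 575, 675, 725 → max 725
Bridge regrets: 525, 0, 25, 150 → max 525
Smallest max regret = 175 → Bypass.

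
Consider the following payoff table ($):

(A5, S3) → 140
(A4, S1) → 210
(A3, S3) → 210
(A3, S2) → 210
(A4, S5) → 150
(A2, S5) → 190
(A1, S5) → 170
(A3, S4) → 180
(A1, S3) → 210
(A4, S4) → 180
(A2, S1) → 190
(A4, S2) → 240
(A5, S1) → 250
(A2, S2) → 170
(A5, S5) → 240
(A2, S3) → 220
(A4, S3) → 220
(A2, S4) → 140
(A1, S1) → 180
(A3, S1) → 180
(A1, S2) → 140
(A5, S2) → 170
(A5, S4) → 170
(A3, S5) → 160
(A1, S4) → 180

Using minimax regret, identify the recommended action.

A2

Column bests: S1=250, S2=240, S3=220, S4=180, S5=240.
A1 regrets: 70, 100, 10, 0, 70 → max 100
A2 regrets: 60, 70, 0, 40, 50 → max 70
A3 regrets: 70, 30, 10, 0, 80 → max 80
A4 regrets: 40, 0, 0, 0, 90 → max 90
A5 regrets: 0, 70, 80, 10, 0 → max 80
Smallest max regret = 70 → A2.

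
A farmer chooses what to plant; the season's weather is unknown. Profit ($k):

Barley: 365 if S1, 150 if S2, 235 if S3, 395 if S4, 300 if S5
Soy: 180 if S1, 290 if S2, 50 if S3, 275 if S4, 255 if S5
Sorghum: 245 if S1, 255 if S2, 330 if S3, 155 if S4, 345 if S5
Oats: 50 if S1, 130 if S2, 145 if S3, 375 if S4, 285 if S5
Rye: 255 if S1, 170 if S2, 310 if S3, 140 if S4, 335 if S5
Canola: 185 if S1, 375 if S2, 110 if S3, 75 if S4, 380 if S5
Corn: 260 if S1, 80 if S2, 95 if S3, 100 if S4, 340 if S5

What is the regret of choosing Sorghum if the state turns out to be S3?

0

Best payoff under S3 is 330.
Regret = 330 − 330 = 0.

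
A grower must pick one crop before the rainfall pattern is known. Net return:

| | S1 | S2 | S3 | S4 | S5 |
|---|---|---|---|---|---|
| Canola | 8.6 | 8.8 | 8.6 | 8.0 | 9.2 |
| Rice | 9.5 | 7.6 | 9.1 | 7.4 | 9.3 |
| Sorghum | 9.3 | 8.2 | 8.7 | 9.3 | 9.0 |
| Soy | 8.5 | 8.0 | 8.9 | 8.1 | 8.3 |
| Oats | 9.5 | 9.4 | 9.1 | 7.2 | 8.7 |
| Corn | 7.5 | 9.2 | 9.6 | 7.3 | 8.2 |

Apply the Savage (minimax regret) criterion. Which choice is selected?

Column bests: S1=9.5, S2=9.4, S3=9.6, S4=9.3, S5=9.3.
Canola regrets: 0.9, 0.6, 1.0, 1.3, 0.1 → max 1.3
Rice regrets: 0.0, 1.8, 0.5, 1.9, 0.0 → max 1.9
Sorghum regrets: 0.2, 1.2, 0.9, 0.0, 0.3 → max 1.2
Soy regrets: 1.0, 1.4, 0.7, 1.2, 1.0 → max 1.4
Oats regrets: 0.0, 0.0, 0.5, 2.1, 0.6 → max 2.1
Corn regrets: 2.0, 0.2, 0.0, 2.0, 1.1 → max 2.0
Smallest max regret = 1.2 → Sorghum.

Sorghum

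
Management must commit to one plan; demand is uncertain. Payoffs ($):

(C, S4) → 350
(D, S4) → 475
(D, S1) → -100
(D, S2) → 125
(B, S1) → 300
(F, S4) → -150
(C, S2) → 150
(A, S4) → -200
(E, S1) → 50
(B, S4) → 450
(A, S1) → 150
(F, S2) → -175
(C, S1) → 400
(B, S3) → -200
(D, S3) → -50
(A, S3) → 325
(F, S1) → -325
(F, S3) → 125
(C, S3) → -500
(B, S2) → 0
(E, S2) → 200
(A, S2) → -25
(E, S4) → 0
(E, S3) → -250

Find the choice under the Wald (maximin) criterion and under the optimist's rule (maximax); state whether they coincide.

Row minima: A=-200, B=-200, C=-500, D=-100, E=-250, F=-325
Best worst-case = -100 → D.
Row maxima: A=325, B=450, C=400, D=475, E=200, F=125
Best best-case = 475 → D.

maximin → D; maximax → D (agree)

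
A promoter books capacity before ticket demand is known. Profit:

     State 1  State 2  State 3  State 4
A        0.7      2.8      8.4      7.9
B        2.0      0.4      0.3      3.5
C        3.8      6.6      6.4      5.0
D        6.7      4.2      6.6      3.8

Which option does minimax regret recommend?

Column bests: State 1=6.7, State 2=6.6, State 3=8.4, State 4=7.9.
A regrets: 6.0, 3.8, 0.0, 0.0 → max 6.0
B regrets: 4.7, 6.2, 8.1, 4.4 → max 8.1
C regrets: 2.9, 0.0, 2.0, 2.9 → max 2.9
D regrets: 0.0, 2.4, 1.8, 4.1 → max 4.1
Smallest max regret = 2.9 → C.

C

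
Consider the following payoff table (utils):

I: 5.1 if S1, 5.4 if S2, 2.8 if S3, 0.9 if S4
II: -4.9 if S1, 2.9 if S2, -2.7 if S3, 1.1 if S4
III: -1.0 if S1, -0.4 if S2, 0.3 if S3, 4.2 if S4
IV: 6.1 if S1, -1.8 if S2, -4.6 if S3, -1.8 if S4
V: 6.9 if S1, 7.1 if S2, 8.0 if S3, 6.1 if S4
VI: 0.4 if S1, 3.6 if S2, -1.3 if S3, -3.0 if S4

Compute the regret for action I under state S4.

5.2

Best payoff under S4 is 6.1.
Regret = 6.1 − 0.9 = 5.2.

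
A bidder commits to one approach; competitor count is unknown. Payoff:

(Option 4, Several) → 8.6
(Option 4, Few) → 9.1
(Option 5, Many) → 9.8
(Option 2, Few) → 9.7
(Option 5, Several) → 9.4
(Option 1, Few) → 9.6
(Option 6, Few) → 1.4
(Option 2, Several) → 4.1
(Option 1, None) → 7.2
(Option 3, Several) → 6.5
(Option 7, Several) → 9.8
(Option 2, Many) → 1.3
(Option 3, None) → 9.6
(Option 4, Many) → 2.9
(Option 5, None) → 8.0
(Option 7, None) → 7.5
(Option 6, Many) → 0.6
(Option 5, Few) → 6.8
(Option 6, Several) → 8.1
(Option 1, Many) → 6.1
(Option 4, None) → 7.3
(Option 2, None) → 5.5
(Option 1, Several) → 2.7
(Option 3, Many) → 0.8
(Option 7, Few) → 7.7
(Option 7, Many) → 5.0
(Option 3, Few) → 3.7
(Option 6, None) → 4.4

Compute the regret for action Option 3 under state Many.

Best payoff under Many is 9.8.
Regret = 9.8 − 0.8 = 9.0.

9.0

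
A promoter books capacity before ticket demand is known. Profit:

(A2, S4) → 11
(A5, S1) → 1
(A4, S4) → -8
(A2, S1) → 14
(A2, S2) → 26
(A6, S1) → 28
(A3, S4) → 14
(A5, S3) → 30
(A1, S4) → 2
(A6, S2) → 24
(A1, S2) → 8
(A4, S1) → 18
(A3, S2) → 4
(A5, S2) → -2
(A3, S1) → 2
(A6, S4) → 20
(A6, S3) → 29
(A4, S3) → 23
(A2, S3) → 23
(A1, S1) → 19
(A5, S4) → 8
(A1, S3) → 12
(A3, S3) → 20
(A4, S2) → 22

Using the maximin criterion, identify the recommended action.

A6

Row minima: A1=2, A2=11, A3=2, A4=-8, A5=-2, A6=20
Best worst-case = 20 → A6.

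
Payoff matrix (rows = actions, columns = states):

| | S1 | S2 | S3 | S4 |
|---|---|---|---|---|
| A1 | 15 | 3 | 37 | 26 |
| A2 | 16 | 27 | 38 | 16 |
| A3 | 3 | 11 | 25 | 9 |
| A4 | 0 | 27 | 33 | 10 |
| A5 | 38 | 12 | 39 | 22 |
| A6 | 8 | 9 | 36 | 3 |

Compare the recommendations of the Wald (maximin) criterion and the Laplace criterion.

Row minima: A1=3, A2=16, A3=3, A4=0, A5=12, A6=3
Best worst-case = 16 → A2.
Row averages: A1=20.25, A2=24.25, A3=12, A4=17.5, A5=27.75, A6=14
Highest average = 27.75 → A5.

maximin → A2; laplace → A5 (disagree)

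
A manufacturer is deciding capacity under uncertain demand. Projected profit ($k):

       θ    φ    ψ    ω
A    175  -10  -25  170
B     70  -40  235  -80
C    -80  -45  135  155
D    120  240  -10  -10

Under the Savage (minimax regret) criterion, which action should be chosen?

D

Column bests: θ=175, φ=240, ψ=235, ω=170.
A regrets: 0, 250, 260, 0 → max 260
B regrets: 105, 280, 0, 250 → max 280
C regrets: 255, 285, 100, 15 → max 285
D regrets: 55, 0, 245, 180 → max 245
Smallest max regret = 245 → D.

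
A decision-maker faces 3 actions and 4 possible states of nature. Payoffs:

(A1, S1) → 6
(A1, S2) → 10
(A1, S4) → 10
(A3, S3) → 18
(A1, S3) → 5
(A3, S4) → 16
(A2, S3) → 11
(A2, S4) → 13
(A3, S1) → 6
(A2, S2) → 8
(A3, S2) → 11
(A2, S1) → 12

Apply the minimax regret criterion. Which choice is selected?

Column bests: S1=12, S2=11, S3=18, S4=16.
A1 regrets: 6, 1, 13, 6 → max 13
A2 regrets: 0, 3, 7, 3 → max 7
A3 regrets: 6, 0, 0, 0 → max 6
Smallest max regret = 6 → A3.

A3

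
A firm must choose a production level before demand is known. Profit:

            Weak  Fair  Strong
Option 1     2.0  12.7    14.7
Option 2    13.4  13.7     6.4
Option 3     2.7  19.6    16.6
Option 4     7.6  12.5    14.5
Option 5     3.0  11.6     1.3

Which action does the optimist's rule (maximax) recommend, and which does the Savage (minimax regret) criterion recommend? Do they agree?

maximax → Option 3; minimax regret → Option 4 (disagree)

Row maxima: Option 1=14.7, Option 2=13.7, Option 3=19.6, Option 4=14.5, Option 5=11.6
Best best-case = 19.6 → Option 3.
Column bests: Weak=13.4, Fair=19.6, Strong=16.6.
Option 1 regrets: 11.4, 6.9, 1.9 → max 11.4
Option 2 regrets: 0.0, 5.9, 10.2 → max 10.2
Option 3 regrets: 10.7, 0.0, 0.0 → max 10.7
Option 4 regrets: 5.8, 7.1, 2.1 → max 7.1
Option 5 regrets: 10.4, 8.0, 15.3 → max 15.3
Smallest max regret = 7.1 → Option 4.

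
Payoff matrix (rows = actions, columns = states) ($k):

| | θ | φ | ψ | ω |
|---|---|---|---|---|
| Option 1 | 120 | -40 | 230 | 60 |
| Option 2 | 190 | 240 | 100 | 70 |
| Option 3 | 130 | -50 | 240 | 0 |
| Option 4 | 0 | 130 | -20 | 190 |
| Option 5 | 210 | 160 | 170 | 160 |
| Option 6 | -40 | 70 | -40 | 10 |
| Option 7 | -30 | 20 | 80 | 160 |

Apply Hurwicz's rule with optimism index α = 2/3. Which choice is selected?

Option 5

Option 1: 2/3·230 + 1/3·(-40) = 140
Option 2: 2/3·240 + 1/3·70 = 550/3
Option 3: 2/3·240 + 1/3·(-50) = 430/3
Option 4: 2/3·190 + 1/3·(-20) = 120
Option 5: 2/3·210 + 1/3·160 = 580/3
Option 6: 2/3·70 + 1/3·(-40) = 100/3
Option 7: 2/3·160 + 1/3·(-30) = 290/3
Highest Hurwicz score = 580/3 → Option 5.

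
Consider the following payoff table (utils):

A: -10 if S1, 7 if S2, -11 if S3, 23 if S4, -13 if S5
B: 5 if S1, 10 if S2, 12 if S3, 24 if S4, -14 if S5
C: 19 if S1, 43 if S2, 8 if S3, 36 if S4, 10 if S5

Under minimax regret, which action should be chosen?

C

Column bests: S1=19, S2=43, S3=12, S4=36, S5=10.
A regrets: 29, 36, 23, 13, 23 → max 36
B regrets: 14, 33, 0, 12, 24 → max 33
C regrets: 0, 0, 4, 0, 0 → max 4
Smallest max regret = 4 → C.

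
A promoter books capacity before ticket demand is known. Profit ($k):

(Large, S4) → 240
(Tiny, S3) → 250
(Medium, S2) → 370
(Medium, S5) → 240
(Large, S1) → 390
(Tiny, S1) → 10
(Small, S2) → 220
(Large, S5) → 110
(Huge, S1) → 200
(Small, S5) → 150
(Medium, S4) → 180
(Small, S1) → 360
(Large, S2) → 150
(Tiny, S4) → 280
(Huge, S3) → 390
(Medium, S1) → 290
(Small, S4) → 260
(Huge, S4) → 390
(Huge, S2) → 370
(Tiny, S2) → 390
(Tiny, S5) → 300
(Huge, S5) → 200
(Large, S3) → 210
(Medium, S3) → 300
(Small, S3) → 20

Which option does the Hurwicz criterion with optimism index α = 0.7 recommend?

Tiny: 0.7·390 + 0.3·10 = 276
Small: 0.7·360 + 0.3·20 = 258
Medium: 0.7·370 + 0.3·180 = 313
Large: 0.7·390 + 0.3·110 = 306
Huge: 0.7·390 + 0.3·200 = 333
Highest Hurwicz score = 333 → Huge.

Huge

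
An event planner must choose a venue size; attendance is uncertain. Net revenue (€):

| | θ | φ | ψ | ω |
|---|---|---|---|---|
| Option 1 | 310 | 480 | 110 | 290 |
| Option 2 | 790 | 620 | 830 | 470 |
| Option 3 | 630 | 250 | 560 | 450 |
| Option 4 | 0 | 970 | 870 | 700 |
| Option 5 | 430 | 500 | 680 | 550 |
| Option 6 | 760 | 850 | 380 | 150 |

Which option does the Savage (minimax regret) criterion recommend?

Option 2

Column bests: θ=790, φ=970, ψ=870, ω=700.
Option 1 regrets: 480, 490, 760, 410 → max 760
Option 2 regrets: 0, 350, 40, 230 → max 350
Option 3 regrets: 160, 720, 310, 250 → max 720
Option 4 regrets: 790, 0, 0, 0 → max 790
Option 5 regrets: 360, 470, 190, 150 → max 470
Option 6 regrets: 30, 120, 490, 550 → max 550
Smallest max regret = 350 → Option 2.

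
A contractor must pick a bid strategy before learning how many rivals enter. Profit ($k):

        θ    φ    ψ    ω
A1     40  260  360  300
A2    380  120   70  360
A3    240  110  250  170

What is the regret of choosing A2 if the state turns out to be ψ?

Best payoff under ψ is 360.
Regret = 360 − 70 = 290.

290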